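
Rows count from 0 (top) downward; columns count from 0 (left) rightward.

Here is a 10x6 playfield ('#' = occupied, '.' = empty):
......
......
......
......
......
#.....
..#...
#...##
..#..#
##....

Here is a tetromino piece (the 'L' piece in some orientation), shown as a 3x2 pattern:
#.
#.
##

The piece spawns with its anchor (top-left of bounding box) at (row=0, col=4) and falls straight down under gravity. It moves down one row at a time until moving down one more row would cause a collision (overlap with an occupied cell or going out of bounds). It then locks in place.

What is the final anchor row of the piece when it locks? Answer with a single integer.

Spawn at (row=0, col=4). Try each row:
  row 0: fits
  row 1: fits
  row 2: fits
  row 3: fits
  row 4: fits
  row 5: blocked -> lock at row 4

Answer: 4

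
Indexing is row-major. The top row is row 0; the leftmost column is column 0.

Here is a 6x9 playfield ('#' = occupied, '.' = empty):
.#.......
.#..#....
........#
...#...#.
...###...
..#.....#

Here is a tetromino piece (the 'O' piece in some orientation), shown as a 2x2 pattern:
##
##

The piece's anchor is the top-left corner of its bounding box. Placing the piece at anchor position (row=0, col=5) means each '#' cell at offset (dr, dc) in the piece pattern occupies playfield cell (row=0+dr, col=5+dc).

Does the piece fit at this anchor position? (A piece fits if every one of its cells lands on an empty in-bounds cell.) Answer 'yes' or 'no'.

Answer: yes

Derivation:
Check each piece cell at anchor (0, 5):
  offset (0,0) -> (0,5): empty -> OK
  offset (0,1) -> (0,6): empty -> OK
  offset (1,0) -> (1,5): empty -> OK
  offset (1,1) -> (1,6): empty -> OK
All cells valid: yes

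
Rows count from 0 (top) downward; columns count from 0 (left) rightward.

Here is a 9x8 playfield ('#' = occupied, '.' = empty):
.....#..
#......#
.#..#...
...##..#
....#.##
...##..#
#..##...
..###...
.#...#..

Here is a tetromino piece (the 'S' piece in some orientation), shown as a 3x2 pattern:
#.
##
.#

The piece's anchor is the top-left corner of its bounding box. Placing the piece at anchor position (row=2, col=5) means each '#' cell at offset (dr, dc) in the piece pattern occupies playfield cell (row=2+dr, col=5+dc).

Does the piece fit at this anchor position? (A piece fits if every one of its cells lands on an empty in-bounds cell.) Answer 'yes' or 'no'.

Check each piece cell at anchor (2, 5):
  offset (0,0) -> (2,5): empty -> OK
  offset (1,0) -> (3,5): empty -> OK
  offset (1,1) -> (3,6): empty -> OK
  offset (2,1) -> (4,6): occupied ('#') -> FAIL
All cells valid: no

Answer: no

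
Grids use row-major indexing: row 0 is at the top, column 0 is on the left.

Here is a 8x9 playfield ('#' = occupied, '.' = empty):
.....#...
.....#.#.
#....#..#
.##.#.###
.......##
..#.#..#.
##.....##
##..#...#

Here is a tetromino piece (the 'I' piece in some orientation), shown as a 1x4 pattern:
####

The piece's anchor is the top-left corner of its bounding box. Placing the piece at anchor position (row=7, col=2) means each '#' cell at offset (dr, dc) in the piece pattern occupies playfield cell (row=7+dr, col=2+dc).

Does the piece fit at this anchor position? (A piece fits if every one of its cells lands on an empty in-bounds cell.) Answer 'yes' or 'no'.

Answer: no

Derivation:
Check each piece cell at anchor (7, 2):
  offset (0,0) -> (7,2): empty -> OK
  offset (0,1) -> (7,3): empty -> OK
  offset (0,2) -> (7,4): occupied ('#') -> FAIL
  offset (0,3) -> (7,5): empty -> OK
All cells valid: no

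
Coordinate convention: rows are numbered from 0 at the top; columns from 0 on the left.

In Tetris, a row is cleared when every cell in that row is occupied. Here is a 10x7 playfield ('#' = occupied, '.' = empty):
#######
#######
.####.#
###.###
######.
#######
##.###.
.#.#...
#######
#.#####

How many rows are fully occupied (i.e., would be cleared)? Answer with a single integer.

Answer: 4

Derivation:
Check each row:
  row 0: 0 empty cells -> FULL (clear)
  row 1: 0 empty cells -> FULL (clear)
  row 2: 2 empty cells -> not full
  row 3: 1 empty cell -> not full
  row 4: 1 empty cell -> not full
  row 5: 0 empty cells -> FULL (clear)
  row 6: 2 empty cells -> not full
  row 7: 5 empty cells -> not full
  row 8: 0 empty cells -> FULL (clear)
  row 9: 1 empty cell -> not full
Total rows cleared: 4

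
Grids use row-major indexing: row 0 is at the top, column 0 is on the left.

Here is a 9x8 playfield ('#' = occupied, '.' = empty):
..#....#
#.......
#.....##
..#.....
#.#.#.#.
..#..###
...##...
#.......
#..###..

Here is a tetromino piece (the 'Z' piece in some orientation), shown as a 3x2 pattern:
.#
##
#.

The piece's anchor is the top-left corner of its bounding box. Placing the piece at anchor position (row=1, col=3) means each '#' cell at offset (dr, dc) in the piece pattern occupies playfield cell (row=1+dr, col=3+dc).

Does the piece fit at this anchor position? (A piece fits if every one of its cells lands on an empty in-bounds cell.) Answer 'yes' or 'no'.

Check each piece cell at anchor (1, 3):
  offset (0,1) -> (1,4): empty -> OK
  offset (1,0) -> (2,3): empty -> OK
  offset (1,1) -> (2,4): empty -> OK
  offset (2,0) -> (3,3): empty -> OK
All cells valid: yes

Answer: yes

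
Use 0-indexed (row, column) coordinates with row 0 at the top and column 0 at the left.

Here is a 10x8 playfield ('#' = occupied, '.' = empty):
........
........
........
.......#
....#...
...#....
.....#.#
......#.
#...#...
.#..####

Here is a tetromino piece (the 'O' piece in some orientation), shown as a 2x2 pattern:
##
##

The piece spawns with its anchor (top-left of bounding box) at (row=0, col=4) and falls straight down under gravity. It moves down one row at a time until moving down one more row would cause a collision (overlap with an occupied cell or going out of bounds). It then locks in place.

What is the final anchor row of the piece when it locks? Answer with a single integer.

Answer: 2

Derivation:
Spawn at (row=0, col=4). Try each row:
  row 0: fits
  row 1: fits
  row 2: fits
  row 3: blocked -> lock at row 2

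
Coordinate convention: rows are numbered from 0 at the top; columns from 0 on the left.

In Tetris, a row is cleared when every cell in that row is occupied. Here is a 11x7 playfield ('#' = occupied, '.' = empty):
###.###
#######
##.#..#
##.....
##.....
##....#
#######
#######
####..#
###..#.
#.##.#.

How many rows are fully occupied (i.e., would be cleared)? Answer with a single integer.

Answer: 3

Derivation:
Check each row:
  row 0: 1 empty cell -> not full
  row 1: 0 empty cells -> FULL (clear)
  row 2: 3 empty cells -> not full
  row 3: 5 empty cells -> not full
  row 4: 5 empty cells -> not full
  row 5: 4 empty cells -> not full
  row 6: 0 empty cells -> FULL (clear)
  row 7: 0 empty cells -> FULL (clear)
  row 8: 2 empty cells -> not full
  row 9: 3 empty cells -> not full
  row 10: 3 empty cells -> not full
Total rows cleared: 3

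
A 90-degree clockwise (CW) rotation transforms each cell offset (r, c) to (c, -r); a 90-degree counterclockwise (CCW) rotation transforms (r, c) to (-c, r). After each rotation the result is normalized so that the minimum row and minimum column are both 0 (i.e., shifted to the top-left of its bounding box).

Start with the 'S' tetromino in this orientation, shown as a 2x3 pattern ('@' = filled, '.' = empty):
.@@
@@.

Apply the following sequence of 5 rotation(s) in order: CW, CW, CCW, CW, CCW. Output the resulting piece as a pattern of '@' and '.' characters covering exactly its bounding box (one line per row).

Start:
.@@
@@.
After rotation 1 (CW):
@.
@@
.@
After rotation 2 (CW):
.@@
@@.
After rotation 3 (CCW):
@.
@@
.@
After rotation 4 (CW):
.@@
@@.
After rotation 5 (CCW):
@.
@@
.@

Answer: @.
@@
.@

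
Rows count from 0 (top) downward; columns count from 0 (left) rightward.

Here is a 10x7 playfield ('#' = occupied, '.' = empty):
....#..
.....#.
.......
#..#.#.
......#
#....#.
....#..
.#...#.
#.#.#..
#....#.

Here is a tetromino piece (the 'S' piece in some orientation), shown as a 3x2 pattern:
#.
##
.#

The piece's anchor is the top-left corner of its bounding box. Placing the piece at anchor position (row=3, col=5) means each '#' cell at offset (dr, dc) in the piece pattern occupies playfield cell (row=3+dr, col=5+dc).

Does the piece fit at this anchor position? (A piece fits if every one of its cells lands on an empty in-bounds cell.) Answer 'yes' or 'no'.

Check each piece cell at anchor (3, 5):
  offset (0,0) -> (3,5): occupied ('#') -> FAIL
  offset (1,0) -> (4,5): empty -> OK
  offset (1,1) -> (4,6): occupied ('#') -> FAIL
  offset (2,1) -> (5,6): empty -> OK
All cells valid: no

Answer: no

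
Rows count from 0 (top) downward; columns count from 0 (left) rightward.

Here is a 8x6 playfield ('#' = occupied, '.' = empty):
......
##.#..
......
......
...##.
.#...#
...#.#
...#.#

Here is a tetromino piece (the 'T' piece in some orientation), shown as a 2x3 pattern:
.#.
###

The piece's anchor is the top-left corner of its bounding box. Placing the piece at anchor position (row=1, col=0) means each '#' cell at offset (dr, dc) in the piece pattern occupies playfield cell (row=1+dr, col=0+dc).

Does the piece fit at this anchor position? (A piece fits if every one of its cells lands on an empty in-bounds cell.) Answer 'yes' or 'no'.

Check each piece cell at anchor (1, 0):
  offset (0,1) -> (1,1): occupied ('#') -> FAIL
  offset (1,0) -> (2,0): empty -> OK
  offset (1,1) -> (2,1): empty -> OK
  offset (1,2) -> (2,2): empty -> OK
All cells valid: no

Answer: no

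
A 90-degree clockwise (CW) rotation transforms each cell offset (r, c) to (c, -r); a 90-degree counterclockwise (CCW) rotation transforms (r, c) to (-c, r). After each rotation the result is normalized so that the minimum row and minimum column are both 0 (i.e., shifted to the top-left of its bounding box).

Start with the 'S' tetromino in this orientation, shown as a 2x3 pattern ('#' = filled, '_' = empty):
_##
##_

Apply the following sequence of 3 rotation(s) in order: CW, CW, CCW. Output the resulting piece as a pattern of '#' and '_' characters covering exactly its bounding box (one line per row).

Answer: #_
##
_#

Derivation:
Start:
_##
##_
After rotation 1 (CW):
#_
##
_#
After rotation 2 (CW):
_##
##_
After rotation 3 (CCW):
#_
##
_#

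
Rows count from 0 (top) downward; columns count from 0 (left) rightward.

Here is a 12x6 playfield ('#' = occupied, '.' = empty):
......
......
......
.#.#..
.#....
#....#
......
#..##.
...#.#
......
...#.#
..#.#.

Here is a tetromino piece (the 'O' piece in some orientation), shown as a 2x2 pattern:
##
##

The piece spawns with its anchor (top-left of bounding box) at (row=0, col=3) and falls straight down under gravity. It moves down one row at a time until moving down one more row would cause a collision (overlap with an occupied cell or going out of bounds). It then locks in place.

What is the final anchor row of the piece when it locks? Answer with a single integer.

Spawn at (row=0, col=3). Try each row:
  row 0: fits
  row 1: fits
  row 2: blocked -> lock at row 1

Answer: 1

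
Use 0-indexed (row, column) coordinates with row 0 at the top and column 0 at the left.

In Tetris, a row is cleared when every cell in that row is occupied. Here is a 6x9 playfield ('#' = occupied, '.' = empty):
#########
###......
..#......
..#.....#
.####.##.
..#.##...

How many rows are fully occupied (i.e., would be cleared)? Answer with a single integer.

Check each row:
  row 0: 0 empty cells -> FULL (clear)
  row 1: 6 empty cells -> not full
  row 2: 8 empty cells -> not full
  row 3: 7 empty cells -> not full
  row 4: 3 empty cells -> not full
  row 5: 6 empty cells -> not full
Total rows cleared: 1

Answer: 1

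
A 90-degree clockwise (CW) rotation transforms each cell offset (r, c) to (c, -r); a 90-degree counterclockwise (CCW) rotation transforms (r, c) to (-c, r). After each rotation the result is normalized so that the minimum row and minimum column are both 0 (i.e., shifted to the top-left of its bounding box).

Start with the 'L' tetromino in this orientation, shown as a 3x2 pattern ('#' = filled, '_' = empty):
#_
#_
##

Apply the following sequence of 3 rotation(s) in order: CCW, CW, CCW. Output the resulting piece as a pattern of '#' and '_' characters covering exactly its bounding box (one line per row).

Answer: __#
###

Derivation:
Start:
#_
#_
##
After rotation 1 (CCW):
__#
###
After rotation 2 (CW):
#_
#_
##
After rotation 3 (CCW):
__#
###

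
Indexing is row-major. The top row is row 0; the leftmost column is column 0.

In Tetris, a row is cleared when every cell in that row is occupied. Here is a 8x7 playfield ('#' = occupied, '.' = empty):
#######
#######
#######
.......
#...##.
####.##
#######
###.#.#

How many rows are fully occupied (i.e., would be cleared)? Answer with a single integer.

Check each row:
  row 0: 0 empty cells -> FULL (clear)
  row 1: 0 empty cells -> FULL (clear)
  row 2: 0 empty cells -> FULL (clear)
  row 3: 7 empty cells -> not full
  row 4: 4 empty cells -> not full
  row 5: 1 empty cell -> not full
  row 6: 0 empty cells -> FULL (clear)
  row 7: 2 empty cells -> not full
Total rows cleared: 4

Answer: 4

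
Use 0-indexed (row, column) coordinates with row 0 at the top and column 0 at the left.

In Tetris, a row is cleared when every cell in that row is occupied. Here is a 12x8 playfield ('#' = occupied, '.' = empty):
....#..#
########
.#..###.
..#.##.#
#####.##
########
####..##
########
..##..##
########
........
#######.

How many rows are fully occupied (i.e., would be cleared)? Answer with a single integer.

Check each row:
  row 0: 6 empty cells -> not full
  row 1: 0 empty cells -> FULL (clear)
  row 2: 4 empty cells -> not full
  row 3: 4 empty cells -> not full
  row 4: 1 empty cell -> not full
  row 5: 0 empty cells -> FULL (clear)
  row 6: 2 empty cells -> not full
  row 7: 0 empty cells -> FULL (clear)
  row 8: 4 empty cells -> not full
  row 9: 0 empty cells -> FULL (clear)
  row 10: 8 empty cells -> not full
  row 11: 1 empty cell -> not full
Total rows cleared: 4

Answer: 4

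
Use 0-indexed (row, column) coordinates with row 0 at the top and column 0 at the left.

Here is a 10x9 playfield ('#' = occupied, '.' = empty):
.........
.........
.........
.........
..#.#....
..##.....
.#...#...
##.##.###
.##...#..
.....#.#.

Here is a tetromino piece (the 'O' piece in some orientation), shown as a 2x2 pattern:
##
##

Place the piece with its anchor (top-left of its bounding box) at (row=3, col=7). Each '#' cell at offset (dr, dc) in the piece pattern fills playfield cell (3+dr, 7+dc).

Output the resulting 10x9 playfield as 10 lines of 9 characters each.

Answer: .........
.........
.........
.......##
..#.#..##
..##.....
.#...#...
##.##.###
.##...#..
.....#.#.

Derivation:
Fill (3+0,7+0) = (3,7)
Fill (3+0,7+1) = (3,8)
Fill (3+1,7+0) = (4,7)
Fill (3+1,7+1) = (4,8)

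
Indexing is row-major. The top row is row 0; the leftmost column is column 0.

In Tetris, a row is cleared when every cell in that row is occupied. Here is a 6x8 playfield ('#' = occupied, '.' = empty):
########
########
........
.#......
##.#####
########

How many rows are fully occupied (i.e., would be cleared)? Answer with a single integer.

Answer: 3

Derivation:
Check each row:
  row 0: 0 empty cells -> FULL (clear)
  row 1: 0 empty cells -> FULL (clear)
  row 2: 8 empty cells -> not full
  row 3: 7 empty cells -> not full
  row 4: 1 empty cell -> not full
  row 5: 0 empty cells -> FULL (clear)
Total rows cleared: 3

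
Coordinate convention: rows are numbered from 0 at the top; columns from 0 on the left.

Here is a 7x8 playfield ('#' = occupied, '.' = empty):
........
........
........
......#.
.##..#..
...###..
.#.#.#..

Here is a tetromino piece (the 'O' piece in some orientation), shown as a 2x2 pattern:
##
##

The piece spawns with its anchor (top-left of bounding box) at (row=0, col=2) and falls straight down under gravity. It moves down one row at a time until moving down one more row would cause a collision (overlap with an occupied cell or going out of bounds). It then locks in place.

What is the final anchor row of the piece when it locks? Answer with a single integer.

Answer: 2

Derivation:
Spawn at (row=0, col=2). Try each row:
  row 0: fits
  row 1: fits
  row 2: fits
  row 3: blocked -> lock at row 2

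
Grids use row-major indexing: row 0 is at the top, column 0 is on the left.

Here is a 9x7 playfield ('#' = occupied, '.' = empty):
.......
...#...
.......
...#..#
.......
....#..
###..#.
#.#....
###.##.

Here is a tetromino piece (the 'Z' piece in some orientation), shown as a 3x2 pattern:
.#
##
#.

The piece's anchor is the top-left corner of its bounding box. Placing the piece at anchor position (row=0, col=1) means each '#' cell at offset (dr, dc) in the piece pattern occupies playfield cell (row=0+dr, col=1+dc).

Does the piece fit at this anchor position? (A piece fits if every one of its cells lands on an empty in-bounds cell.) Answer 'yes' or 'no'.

Answer: yes

Derivation:
Check each piece cell at anchor (0, 1):
  offset (0,1) -> (0,2): empty -> OK
  offset (1,0) -> (1,1): empty -> OK
  offset (1,1) -> (1,2): empty -> OK
  offset (2,0) -> (2,1): empty -> OK
All cells valid: yes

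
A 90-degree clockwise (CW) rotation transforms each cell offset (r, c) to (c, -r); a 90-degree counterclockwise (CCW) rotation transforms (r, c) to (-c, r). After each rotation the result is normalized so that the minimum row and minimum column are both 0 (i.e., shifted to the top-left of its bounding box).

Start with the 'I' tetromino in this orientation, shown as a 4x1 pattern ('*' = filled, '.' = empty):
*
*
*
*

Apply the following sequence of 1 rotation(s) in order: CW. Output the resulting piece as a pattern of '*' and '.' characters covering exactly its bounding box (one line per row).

Answer: ****

Derivation:
Start:
*
*
*
*
After rotation 1 (CW):
****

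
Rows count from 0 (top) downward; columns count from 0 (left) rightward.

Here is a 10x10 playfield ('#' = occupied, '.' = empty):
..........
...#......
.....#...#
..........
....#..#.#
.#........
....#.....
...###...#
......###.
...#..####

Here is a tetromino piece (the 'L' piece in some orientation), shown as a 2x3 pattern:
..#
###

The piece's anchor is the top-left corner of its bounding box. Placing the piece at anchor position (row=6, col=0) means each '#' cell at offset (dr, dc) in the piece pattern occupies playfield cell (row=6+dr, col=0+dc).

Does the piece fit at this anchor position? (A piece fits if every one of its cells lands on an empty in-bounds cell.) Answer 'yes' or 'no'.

Check each piece cell at anchor (6, 0):
  offset (0,2) -> (6,2): empty -> OK
  offset (1,0) -> (7,0): empty -> OK
  offset (1,1) -> (7,1): empty -> OK
  offset (1,2) -> (7,2): empty -> OK
All cells valid: yes

Answer: yes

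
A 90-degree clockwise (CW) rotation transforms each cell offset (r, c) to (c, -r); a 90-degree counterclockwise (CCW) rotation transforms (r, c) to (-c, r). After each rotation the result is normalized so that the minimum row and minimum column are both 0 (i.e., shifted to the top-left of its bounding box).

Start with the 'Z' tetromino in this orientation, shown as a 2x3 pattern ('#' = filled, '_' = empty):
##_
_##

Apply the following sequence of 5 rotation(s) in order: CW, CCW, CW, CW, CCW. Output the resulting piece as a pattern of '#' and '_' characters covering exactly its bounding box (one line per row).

Start:
##_
_##
After rotation 1 (CW):
_#
##
#_
After rotation 2 (CCW):
##_
_##
After rotation 3 (CW):
_#
##
#_
After rotation 4 (CW):
##_
_##
After rotation 5 (CCW):
_#
##
#_

Answer: _#
##
#_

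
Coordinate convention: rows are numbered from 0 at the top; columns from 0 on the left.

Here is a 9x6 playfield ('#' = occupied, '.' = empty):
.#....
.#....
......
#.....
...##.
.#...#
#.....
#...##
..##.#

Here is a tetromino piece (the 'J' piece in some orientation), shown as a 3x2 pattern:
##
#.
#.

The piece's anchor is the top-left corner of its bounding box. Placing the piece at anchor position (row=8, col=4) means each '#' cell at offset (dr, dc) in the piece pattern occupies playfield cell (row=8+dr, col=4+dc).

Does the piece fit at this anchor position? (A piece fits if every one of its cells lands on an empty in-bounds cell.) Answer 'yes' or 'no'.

Check each piece cell at anchor (8, 4):
  offset (0,0) -> (8,4): empty -> OK
  offset (0,1) -> (8,5): occupied ('#') -> FAIL
  offset (1,0) -> (9,4): out of bounds -> FAIL
  offset (2,0) -> (10,4): out of bounds -> FAIL
All cells valid: no

Answer: no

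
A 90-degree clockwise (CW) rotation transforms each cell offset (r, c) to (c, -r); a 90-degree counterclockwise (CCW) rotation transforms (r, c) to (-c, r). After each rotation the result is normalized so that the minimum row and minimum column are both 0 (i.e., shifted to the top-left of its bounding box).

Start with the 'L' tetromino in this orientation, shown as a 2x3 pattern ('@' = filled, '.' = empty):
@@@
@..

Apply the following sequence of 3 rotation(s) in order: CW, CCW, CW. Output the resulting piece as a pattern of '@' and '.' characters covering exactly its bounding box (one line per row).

Start:
@@@
@..
After rotation 1 (CW):
@@
.@
.@
After rotation 2 (CCW):
@@@
@..
After rotation 3 (CW):
@@
.@
.@

Answer: @@
.@
.@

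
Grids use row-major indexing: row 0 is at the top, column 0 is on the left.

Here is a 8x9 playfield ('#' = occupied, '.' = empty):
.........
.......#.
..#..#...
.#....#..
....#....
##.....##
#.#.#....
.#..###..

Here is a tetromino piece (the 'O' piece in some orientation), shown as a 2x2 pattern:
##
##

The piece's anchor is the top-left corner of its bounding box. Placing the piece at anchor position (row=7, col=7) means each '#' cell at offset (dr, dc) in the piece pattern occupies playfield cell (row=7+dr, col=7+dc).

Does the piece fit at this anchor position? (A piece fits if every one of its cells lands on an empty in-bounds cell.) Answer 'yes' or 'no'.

Answer: no

Derivation:
Check each piece cell at anchor (7, 7):
  offset (0,0) -> (7,7): empty -> OK
  offset (0,1) -> (7,8): empty -> OK
  offset (1,0) -> (8,7): out of bounds -> FAIL
  offset (1,1) -> (8,8): out of bounds -> FAIL
All cells valid: no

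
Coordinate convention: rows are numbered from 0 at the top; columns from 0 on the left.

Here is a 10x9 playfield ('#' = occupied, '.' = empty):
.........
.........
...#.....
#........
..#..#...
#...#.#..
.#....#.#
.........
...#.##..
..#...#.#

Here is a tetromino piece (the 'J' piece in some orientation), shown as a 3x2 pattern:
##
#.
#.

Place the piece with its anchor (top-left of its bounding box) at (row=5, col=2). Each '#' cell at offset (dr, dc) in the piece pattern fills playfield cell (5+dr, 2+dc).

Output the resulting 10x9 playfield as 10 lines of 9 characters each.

Answer: .........
.........
...#.....
#........
..#..#...
#.###.#..
.##...#.#
..#......
...#.##..
..#...#.#

Derivation:
Fill (5+0,2+0) = (5,2)
Fill (5+0,2+1) = (5,3)
Fill (5+1,2+0) = (6,2)
Fill (5+2,2+0) = (7,2)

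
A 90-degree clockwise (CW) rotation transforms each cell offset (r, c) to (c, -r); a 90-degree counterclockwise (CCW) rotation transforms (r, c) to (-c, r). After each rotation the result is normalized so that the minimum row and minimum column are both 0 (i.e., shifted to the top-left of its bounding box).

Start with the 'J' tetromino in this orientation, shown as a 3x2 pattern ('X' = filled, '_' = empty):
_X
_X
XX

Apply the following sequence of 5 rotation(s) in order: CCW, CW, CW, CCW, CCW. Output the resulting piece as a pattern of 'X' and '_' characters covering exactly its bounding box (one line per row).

Start:
_X
_X
XX
After rotation 1 (CCW):
XXX
__X
After rotation 2 (CW):
_X
_X
XX
After rotation 3 (CW):
X__
XXX
After rotation 4 (CCW):
_X
_X
XX
After rotation 5 (CCW):
XXX
__X

Answer: XXX
__X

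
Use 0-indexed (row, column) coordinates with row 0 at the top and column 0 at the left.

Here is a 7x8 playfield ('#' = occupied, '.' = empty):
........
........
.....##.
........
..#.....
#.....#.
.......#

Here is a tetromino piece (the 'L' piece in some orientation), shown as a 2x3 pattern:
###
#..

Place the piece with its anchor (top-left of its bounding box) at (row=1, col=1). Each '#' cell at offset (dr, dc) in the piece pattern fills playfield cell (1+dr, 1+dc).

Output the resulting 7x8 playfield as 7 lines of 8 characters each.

Fill (1+0,1+0) = (1,1)
Fill (1+0,1+1) = (1,2)
Fill (1+0,1+2) = (1,3)
Fill (1+1,1+0) = (2,1)

Answer: ........
.###....
.#...##.
........
..#.....
#.....#.
.......#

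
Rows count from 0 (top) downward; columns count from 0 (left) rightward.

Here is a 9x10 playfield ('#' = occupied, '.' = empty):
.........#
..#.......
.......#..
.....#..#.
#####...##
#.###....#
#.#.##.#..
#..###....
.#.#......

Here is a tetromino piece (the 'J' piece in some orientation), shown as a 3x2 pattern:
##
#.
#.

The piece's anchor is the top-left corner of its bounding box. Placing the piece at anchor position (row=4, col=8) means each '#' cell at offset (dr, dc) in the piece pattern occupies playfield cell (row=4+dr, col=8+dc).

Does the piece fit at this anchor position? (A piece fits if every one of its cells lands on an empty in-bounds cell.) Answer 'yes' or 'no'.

Answer: no

Derivation:
Check each piece cell at anchor (4, 8):
  offset (0,0) -> (4,8): occupied ('#') -> FAIL
  offset (0,1) -> (4,9): occupied ('#') -> FAIL
  offset (1,0) -> (5,8): empty -> OK
  offset (2,0) -> (6,8): empty -> OK
All cells valid: no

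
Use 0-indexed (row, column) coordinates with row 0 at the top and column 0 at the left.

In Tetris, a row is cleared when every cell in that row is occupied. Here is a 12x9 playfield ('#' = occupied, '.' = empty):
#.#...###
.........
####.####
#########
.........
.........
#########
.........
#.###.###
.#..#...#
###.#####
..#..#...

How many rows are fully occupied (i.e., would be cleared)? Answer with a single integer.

Check each row:
  row 0: 4 empty cells -> not full
  row 1: 9 empty cells -> not full
  row 2: 1 empty cell -> not full
  row 3: 0 empty cells -> FULL (clear)
  row 4: 9 empty cells -> not full
  row 5: 9 empty cells -> not full
  row 6: 0 empty cells -> FULL (clear)
  row 7: 9 empty cells -> not full
  row 8: 2 empty cells -> not full
  row 9: 6 empty cells -> not full
  row 10: 1 empty cell -> not full
  row 11: 7 empty cells -> not full
Total rows cleared: 2

Answer: 2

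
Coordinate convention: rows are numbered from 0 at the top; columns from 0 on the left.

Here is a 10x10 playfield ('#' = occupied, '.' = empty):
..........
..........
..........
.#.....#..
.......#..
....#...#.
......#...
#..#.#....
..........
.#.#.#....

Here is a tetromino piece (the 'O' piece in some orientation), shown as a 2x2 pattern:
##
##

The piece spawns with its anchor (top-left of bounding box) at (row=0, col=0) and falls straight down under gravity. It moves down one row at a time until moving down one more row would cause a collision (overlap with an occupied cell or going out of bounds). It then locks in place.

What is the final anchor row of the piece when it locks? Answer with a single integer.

Spawn at (row=0, col=0). Try each row:
  row 0: fits
  row 1: fits
  row 2: blocked -> lock at row 1

Answer: 1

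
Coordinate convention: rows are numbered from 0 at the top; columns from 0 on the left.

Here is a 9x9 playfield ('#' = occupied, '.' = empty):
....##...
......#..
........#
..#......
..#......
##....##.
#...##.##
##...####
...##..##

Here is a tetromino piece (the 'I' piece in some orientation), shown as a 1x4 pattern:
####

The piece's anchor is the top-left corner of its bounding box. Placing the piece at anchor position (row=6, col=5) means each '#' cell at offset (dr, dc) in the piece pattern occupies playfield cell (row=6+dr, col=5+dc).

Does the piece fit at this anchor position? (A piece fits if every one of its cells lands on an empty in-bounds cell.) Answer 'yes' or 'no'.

Answer: no

Derivation:
Check each piece cell at anchor (6, 5):
  offset (0,0) -> (6,5): occupied ('#') -> FAIL
  offset (0,1) -> (6,6): empty -> OK
  offset (0,2) -> (6,7): occupied ('#') -> FAIL
  offset (0,3) -> (6,8): occupied ('#') -> FAIL
All cells valid: no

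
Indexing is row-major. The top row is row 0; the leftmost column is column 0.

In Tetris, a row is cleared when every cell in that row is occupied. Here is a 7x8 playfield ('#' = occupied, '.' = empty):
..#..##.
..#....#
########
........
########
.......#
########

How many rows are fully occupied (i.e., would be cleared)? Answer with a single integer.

Check each row:
  row 0: 5 empty cells -> not full
  row 1: 6 empty cells -> not full
  row 2: 0 empty cells -> FULL (clear)
  row 3: 8 empty cells -> not full
  row 4: 0 empty cells -> FULL (clear)
  row 5: 7 empty cells -> not full
  row 6: 0 empty cells -> FULL (clear)
Total rows cleared: 3

Answer: 3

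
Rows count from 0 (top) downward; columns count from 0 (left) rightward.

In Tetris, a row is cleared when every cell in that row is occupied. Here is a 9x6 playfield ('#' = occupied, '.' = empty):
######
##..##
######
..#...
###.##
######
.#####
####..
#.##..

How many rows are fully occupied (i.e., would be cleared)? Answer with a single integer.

Answer: 3

Derivation:
Check each row:
  row 0: 0 empty cells -> FULL (clear)
  row 1: 2 empty cells -> not full
  row 2: 0 empty cells -> FULL (clear)
  row 3: 5 empty cells -> not full
  row 4: 1 empty cell -> not full
  row 5: 0 empty cells -> FULL (clear)
  row 6: 1 empty cell -> not full
  row 7: 2 empty cells -> not full
  row 8: 3 empty cells -> not full
Total rows cleared: 3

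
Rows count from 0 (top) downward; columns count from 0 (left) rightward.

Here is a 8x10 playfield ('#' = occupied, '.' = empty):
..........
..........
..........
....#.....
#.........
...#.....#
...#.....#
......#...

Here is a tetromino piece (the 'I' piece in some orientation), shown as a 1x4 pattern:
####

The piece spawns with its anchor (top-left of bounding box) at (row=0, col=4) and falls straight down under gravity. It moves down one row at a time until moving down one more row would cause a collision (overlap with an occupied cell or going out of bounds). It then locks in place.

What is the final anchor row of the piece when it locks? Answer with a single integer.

Spawn at (row=0, col=4). Try each row:
  row 0: fits
  row 1: fits
  row 2: fits
  row 3: blocked -> lock at row 2

Answer: 2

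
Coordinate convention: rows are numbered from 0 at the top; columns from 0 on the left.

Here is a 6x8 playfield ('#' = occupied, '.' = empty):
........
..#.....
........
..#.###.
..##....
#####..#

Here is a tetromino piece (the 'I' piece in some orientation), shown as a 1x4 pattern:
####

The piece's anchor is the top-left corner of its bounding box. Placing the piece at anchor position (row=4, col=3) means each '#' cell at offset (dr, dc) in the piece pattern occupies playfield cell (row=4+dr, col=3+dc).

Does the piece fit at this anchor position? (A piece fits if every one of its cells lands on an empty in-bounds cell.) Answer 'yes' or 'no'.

Answer: no

Derivation:
Check each piece cell at anchor (4, 3):
  offset (0,0) -> (4,3): occupied ('#') -> FAIL
  offset (0,1) -> (4,4): empty -> OK
  offset (0,2) -> (4,5): empty -> OK
  offset (0,3) -> (4,6): empty -> OK
All cells valid: no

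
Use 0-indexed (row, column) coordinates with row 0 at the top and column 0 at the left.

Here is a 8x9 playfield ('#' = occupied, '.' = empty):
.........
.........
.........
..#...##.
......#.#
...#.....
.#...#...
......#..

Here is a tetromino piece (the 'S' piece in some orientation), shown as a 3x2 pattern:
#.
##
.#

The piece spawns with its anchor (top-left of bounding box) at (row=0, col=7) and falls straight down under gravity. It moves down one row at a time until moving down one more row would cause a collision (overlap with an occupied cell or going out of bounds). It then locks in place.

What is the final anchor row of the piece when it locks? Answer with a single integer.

Answer: 1

Derivation:
Spawn at (row=0, col=7). Try each row:
  row 0: fits
  row 1: fits
  row 2: blocked -> lock at row 1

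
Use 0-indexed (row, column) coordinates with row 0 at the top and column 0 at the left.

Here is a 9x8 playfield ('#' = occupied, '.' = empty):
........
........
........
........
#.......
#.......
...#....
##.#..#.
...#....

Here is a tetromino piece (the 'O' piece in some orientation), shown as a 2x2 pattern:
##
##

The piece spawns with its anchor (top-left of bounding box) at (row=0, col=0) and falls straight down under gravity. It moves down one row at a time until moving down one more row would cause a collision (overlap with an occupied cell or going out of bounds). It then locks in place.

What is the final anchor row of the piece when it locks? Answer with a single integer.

Answer: 2

Derivation:
Spawn at (row=0, col=0). Try each row:
  row 0: fits
  row 1: fits
  row 2: fits
  row 3: blocked -> lock at row 2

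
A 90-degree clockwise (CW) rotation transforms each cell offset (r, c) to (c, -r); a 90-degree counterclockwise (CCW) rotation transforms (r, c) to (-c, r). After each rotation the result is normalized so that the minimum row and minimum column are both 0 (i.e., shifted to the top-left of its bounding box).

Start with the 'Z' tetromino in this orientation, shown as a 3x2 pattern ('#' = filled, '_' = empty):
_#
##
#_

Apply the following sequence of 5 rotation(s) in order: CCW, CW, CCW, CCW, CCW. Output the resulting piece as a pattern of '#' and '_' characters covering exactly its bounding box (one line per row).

Answer: ##_
_##

Derivation:
Start:
_#
##
#_
After rotation 1 (CCW):
##_
_##
After rotation 2 (CW):
_#
##
#_
After rotation 3 (CCW):
##_
_##
After rotation 4 (CCW):
_#
##
#_
After rotation 5 (CCW):
##_
_##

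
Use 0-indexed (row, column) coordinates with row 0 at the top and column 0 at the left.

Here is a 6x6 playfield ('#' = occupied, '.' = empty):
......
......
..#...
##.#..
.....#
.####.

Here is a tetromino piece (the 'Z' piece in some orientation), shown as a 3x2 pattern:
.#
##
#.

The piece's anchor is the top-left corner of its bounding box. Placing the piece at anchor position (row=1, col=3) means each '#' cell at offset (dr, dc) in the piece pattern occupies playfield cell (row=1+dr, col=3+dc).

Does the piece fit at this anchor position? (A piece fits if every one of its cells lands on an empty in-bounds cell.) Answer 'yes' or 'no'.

Answer: no

Derivation:
Check each piece cell at anchor (1, 3):
  offset (0,1) -> (1,4): empty -> OK
  offset (1,0) -> (2,3): empty -> OK
  offset (1,1) -> (2,4): empty -> OK
  offset (2,0) -> (3,3): occupied ('#') -> FAIL
All cells valid: no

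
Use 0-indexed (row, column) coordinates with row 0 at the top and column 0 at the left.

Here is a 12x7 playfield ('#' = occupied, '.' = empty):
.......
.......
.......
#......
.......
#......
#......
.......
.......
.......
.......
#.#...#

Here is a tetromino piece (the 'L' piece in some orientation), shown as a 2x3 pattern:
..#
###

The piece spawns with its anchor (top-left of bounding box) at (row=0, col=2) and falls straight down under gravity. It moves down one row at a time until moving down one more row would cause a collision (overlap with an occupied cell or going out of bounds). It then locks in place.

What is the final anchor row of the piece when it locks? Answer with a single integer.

Spawn at (row=0, col=2). Try each row:
  row 0: fits
  row 1: fits
  row 2: fits
  row 3: fits
  row 4: fits
  row 5: fits
  row 6: fits
  row 7: fits
  row 8: fits
  row 9: fits
  row 10: blocked -> lock at row 9

Answer: 9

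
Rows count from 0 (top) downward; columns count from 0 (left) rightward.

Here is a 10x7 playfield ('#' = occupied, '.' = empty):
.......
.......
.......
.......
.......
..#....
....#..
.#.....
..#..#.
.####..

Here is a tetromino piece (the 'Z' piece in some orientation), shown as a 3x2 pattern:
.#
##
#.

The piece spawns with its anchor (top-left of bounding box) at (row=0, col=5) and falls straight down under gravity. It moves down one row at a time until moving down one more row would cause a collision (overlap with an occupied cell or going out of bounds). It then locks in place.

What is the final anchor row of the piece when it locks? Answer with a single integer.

Answer: 5

Derivation:
Spawn at (row=0, col=5). Try each row:
  row 0: fits
  row 1: fits
  row 2: fits
  row 3: fits
  row 4: fits
  row 5: fits
  row 6: blocked -> lock at row 5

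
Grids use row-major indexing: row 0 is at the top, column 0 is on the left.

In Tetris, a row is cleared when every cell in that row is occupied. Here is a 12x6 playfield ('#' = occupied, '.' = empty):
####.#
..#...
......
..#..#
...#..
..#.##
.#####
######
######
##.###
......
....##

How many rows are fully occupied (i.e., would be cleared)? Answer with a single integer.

Check each row:
  row 0: 1 empty cell -> not full
  row 1: 5 empty cells -> not full
  row 2: 6 empty cells -> not full
  row 3: 4 empty cells -> not full
  row 4: 5 empty cells -> not full
  row 5: 3 empty cells -> not full
  row 6: 1 empty cell -> not full
  row 7: 0 empty cells -> FULL (clear)
  row 8: 0 empty cells -> FULL (clear)
  row 9: 1 empty cell -> not full
  row 10: 6 empty cells -> not full
  row 11: 4 empty cells -> not full
Total rows cleared: 2

Answer: 2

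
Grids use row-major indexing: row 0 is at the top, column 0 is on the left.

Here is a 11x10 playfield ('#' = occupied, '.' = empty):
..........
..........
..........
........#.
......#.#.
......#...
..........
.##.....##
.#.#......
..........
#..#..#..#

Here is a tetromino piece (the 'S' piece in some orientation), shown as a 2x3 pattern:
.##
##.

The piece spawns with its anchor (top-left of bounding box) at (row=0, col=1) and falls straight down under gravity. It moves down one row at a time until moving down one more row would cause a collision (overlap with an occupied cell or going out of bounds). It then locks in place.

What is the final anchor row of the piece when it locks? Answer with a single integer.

Spawn at (row=0, col=1). Try each row:
  row 0: fits
  row 1: fits
  row 2: fits
  row 3: fits
  row 4: fits
  row 5: fits
  row 6: blocked -> lock at row 5

Answer: 5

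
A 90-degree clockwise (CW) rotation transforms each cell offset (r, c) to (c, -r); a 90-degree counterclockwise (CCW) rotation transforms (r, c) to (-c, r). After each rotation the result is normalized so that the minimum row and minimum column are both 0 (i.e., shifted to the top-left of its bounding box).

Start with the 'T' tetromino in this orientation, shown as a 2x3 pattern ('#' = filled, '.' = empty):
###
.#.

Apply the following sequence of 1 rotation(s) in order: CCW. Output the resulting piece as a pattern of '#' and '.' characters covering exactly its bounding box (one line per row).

Start:
###
.#.
After rotation 1 (CCW):
#.
##
#.

Answer: #.
##
#.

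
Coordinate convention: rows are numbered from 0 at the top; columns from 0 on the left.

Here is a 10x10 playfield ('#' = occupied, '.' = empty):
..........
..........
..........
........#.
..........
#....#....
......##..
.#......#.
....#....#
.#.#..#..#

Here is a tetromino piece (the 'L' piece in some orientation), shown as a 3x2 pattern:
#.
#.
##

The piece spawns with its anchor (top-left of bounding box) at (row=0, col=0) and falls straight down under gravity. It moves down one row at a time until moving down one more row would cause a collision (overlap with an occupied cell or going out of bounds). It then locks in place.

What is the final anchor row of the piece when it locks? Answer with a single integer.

Answer: 2

Derivation:
Spawn at (row=0, col=0). Try each row:
  row 0: fits
  row 1: fits
  row 2: fits
  row 3: blocked -> lock at row 2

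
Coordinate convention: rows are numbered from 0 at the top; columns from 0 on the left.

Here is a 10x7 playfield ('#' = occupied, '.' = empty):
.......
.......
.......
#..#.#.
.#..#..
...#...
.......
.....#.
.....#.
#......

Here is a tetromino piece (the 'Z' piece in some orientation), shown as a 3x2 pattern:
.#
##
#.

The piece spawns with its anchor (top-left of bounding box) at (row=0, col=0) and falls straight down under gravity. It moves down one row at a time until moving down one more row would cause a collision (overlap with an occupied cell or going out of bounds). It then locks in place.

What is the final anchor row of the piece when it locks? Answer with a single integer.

Answer: 0

Derivation:
Spawn at (row=0, col=0). Try each row:
  row 0: fits
  row 1: blocked -> lock at row 0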